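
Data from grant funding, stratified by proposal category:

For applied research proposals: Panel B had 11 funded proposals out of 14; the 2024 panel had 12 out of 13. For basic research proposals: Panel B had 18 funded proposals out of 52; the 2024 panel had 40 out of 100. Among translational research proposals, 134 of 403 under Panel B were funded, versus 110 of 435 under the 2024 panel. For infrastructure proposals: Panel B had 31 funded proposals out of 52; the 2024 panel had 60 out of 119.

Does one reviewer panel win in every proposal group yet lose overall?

No

Applied research: Panel B 11/14 = 78.6%, the 2024 panel 12/13 = 92.3% → the 2024 panel
Basic research: Panel B 18/52 = 34.6%, the 2024 panel 40/100 = 40.0% → the 2024 panel
Translational research: Panel B 134/403 = 33.3%, the 2024 panel 110/435 = 25.3% → Panel B
Infrastructure: Panel B 31/52 = 59.6%, the 2024 panel 60/119 = 50.4% → Panel B
Overall: Panel B 194/521 = 37.2%, the 2024 panel 222/667 = 33.3% → Panel B
Neither sweeps: Panel B wins 2 of 4 groups, the 2024 panel wins 2. Panel B wins overall but not every group — no Simpson reversal.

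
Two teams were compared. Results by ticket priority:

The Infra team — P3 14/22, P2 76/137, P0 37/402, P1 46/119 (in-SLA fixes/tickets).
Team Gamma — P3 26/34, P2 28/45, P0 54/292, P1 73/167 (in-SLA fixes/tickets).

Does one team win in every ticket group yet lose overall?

P3: the Infra team 14/22 = 63.6%, Team Gamma 26/34 = 76.5% → Team Gamma
P2: the Infra team 76/137 = 55.5%, Team Gamma 28/45 = 62.2% → Team Gamma
P0: the Infra team 37/402 = 9.2%, Team Gamma 54/292 = 18.5% → Team Gamma
P1: the Infra team 46/119 = 38.7%, Team Gamma 73/167 = 43.7% → Team Gamma
Overall: the Infra team 173/680 = 25.4%, Team Gamma 181/538 = 33.6% → Team Gamma
Team Gamma wins overall and in every ticket group — no reversal.

No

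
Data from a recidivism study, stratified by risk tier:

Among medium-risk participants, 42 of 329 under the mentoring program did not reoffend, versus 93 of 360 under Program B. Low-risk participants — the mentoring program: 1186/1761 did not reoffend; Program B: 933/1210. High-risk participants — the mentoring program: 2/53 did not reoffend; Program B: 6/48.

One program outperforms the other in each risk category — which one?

Program B

Medium-risk: the mentoring program 42/329 = 12.8%, Program B 93/360 = 25.8% → Program B
Low-risk: the mentoring program 1186/1761 = 67.3%, Program B 933/1210 = 77.1% → Program B
High-risk: the mentoring program 2/53 = 3.8%, Program B 6/48 = 12.5% → Program B
Program B has the higher rate in all 3 groups.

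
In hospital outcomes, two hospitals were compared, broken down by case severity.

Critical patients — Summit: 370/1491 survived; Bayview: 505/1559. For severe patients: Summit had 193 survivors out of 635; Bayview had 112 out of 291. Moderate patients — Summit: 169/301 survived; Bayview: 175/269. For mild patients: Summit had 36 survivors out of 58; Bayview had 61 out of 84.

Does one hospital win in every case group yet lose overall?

Critical: Summit 370/1491 = 24.8%, Bayview 505/1559 = 32.4% → Bayview
Severe: Summit 193/635 = 30.4%, Bayview 112/291 = 38.5% → Bayview
Moderate: Summit 169/301 = 56.1%, Bayview 175/269 = 65.1% → Bayview
Mild: Summit 36/58 = 62.1%, Bayview 61/84 = 72.6% → Bayview
Overall: Summit 768/2485 = 30.9%, Bayview 853/2203 = 38.7% → Bayview
Bayview wins overall and in every case group — no reversal.

No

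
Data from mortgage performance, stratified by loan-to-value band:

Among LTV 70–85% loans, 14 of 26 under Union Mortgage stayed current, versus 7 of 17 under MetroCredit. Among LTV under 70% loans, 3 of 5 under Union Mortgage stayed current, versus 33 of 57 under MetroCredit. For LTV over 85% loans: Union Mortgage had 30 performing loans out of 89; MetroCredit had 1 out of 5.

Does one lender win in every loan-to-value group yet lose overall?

Yes

LTV 70–85%: Union Mortgage 14/26 = 53.8%, MetroCredit 7/17 = 41.2% → Union Mortgage
LTV under 70%: Union Mortgage 3/5 = 60.0%, MetroCredit 33/57 = 57.9% → Union Mortgage
LTV over 85%: Union Mortgage 30/89 = 33.7%, MetroCredit 1/5 = 20.0% → Union Mortgage
Overall: Union Mortgage 47/120 = 39.2%, MetroCredit 41/79 = 51.9% → MetroCredit
Union Mortgage wins each loan-to-value group but MetroCredit wins overall — the comparison reverses. Union Mortgage's loans skew toward LTV over 85%, which has a lower base rate.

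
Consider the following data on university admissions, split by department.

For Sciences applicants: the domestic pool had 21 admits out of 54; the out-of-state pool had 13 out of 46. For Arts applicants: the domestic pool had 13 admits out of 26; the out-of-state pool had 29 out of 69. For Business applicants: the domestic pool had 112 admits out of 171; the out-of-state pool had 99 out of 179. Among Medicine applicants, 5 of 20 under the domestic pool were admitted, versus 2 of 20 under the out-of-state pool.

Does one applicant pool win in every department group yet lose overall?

Sciences: the domestic pool 21/54 = 38.9%, the out-of-state pool 13/46 = 28.3% → the domestic pool
Arts: the domestic pool 13/26 = 50.0%, the out-of-state pool 29/69 = 42.0% → the domestic pool
Business: the domestic pool 112/171 = 65.5%, the out-of-state pool 99/179 = 55.3% → the domestic pool
Medicine: the domestic pool 5/20 = 25.0%, the out-of-state pool 2/20 = 10.0% → the domestic pool
Overall: the domestic pool 151/271 = 55.7%, the out-of-state pool 143/314 = 45.5% → the domestic pool
The domestic pool wins overall and in every department group — no reversal.

No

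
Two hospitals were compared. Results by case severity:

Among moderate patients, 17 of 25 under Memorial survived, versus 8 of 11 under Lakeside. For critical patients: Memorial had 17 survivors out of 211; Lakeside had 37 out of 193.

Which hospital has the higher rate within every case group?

Moderate: Memorial 17/25 = 68.0%, Lakeside 8/11 = 72.7% → Lakeside
Critical: Memorial 17/211 = 8.1%, Lakeside 37/193 = 19.2% → Lakeside
Lakeside has the higher rate in both groups.

Lakeside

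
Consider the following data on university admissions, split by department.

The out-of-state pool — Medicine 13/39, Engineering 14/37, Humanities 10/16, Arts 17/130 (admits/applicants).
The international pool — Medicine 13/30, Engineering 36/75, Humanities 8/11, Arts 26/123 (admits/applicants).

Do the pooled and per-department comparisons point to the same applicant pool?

Medicine: the out-of-state pool 13/39 = 33.3%, the international pool 13/30 = 43.3% → the international pool
Engineering: the out-of-state pool 14/37 = 37.8%, the international pool 36/75 = 48.0% → the international pool
Humanities: the out-of-state pool 10/16 = 62.5%, the international pool 8/11 = 72.7% → the international pool
Arts: the out-of-state pool 17/130 = 13.1%, the international pool 26/123 = 21.1% → the international pool
Overall: the out-of-state pool 54/222 = 24.3%, the international pool 83/239 = 34.7% → the international pool
The international pool wins overall and in every department group — no reversal.

Yes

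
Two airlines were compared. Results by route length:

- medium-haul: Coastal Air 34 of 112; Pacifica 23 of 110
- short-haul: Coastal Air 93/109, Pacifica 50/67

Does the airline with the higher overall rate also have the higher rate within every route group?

Medium-haul: Coastal Air 34/112 = 30.4%, Pacifica 23/110 = 20.9% → Coastal Air
Short-haul: Coastal Air 93/109 = 85.3%, Pacifica 50/67 = 74.6% → Coastal Air
Overall: Coastal Air 127/221 = 57.5%, Pacifica 73/177 = 41.2% → Coastal Air
Coastal Air wins overall and in every route group — no reversal.

Yes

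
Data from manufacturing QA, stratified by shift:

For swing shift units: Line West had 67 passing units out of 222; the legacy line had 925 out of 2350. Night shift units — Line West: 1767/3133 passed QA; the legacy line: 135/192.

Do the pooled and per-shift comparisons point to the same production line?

No

Swing shift: Line West 67/222 = 30.2%, the legacy line 925/2350 = 39.4% → the legacy line
Night shift: Line West 1767/3133 = 56.4%, the legacy line 135/192 = 70.3% → the legacy line
Overall: Line West 1834/3355 = 54.7%, the legacy line 1060/2542 = 41.7% → Line West
The legacy line wins each shift group but Line West wins overall — the comparison reverses. The legacy line's units skew toward swing shift, which has a lower base rate.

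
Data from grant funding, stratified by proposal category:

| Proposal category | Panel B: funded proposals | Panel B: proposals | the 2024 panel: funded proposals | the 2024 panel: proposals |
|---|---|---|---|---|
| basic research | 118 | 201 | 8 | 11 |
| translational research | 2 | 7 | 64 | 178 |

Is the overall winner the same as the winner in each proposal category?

No

Basic research: Panel B 118/201 = 58.7%, the 2024 panel 8/11 = 72.7% → the 2024 panel
Translational research: Panel B 2/7 = 28.6%, the 2024 panel 64/178 = 36.0% → the 2024 panel
Overall: Panel B 120/208 = 57.7%, the 2024 panel 72/189 = 38.1% → Panel B
The 2024 panel wins each proposal group but Panel B wins overall — the comparison reverses. The 2024 panel's proposals skew toward translational research, which has a lower base rate.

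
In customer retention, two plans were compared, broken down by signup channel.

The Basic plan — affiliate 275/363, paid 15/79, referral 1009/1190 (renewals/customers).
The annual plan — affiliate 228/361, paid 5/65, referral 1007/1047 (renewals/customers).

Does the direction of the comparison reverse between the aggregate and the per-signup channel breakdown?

No

Affiliate: the Basic plan 275/363 = 75.8%, the annual plan 228/361 = 63.2% → the Basic plan
Paid: the Basic plan 15/79 = 19.0%, the annual plan 5/65 = 7.7% → the Basic plan
Referral: the Basic plan 1009/1190 = 84.8%, the annual plan 1007/1047 = 96.2% → the annual plan
Overall: the Basic plan 1299/1632 = 79.6%, the annual plan 1240/1473 = 84.2% → the annual plan
Neither sweeps: the Basic plan wins 2 of 3 groups, the annual plan wins 1. The annual plan wins overall but not every group — no Simpson reversal.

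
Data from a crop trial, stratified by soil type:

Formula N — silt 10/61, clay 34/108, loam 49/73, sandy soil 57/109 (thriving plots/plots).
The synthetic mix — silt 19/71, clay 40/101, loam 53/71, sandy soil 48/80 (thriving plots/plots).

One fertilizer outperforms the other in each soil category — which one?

the synthetic mix

Silt: Formula N 10/61 = 16.4%, the synthetic mix 19/71 = 26.8% → the synthetic mix
Clay: Formula N 34/108 = 31.5%, the synthetic mix 40/101 = 39.6% → the synthetic mix
Loam: Formula N 49/73 = 67.1%, the synthetic mix 53/71 = 74.6% → the synthetic mix
Sandy soil: Formula N 57/109 = 52.3%, the synthetic mix 48/80 = 60.0% → the synthetic mix
The synthetic mix has the higher rate in all 4 groups.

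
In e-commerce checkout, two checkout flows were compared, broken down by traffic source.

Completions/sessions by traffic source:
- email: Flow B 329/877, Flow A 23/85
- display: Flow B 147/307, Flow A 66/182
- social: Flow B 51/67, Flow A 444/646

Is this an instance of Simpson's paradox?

Yes

Email: Flow B 329/877 = 37.5%, Flow A 23/85 = 27.1% → Flow B
Display: Flow B 147/307 = 47.9%, Flow A 66/182 = 36.3% → Flow B
Social: Flow B 51/67 = 76.1%, Flow A 444/646 = 68.7% → Flow B
Overall: Flow B 527/1251 = 42.1%, Flow A 533/913 = 58.4% → Flow A
Flow B wins each traffic group but Flow A wins overall — the comparison reverses. Flow B's sessions skew toward email, which has a lower base rate.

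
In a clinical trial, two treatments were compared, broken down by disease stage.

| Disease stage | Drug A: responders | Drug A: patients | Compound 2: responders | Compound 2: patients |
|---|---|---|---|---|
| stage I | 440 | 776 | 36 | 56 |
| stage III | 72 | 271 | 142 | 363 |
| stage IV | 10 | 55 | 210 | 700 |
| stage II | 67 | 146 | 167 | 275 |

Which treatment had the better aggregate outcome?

Stage I: Drug A 440/776 = 56.7%, Compound 2 36/56 = 64.3% → Compound 2
Stage III: Drug A 72/271 = 26.6%, Compound 2 142/363 = 39.1% → Compound 2
Stage IV: Drug A 10/55 = 18.2%, Compound 2 210/700 = 30.0% → Compound 2
Stage II: Drug A 67/146 = 45.9%, Compound 2 167/275 = 60.7% → Compound 2
Overall: Drug A 589/1248 = 47.2%, Compound 2 555/1394 = 39.8% → Drug A
(Compound 2 wins every disease group but Drug A wins overall — Compound 2's patients skew toward the low-rate stage IV group.)

Drug A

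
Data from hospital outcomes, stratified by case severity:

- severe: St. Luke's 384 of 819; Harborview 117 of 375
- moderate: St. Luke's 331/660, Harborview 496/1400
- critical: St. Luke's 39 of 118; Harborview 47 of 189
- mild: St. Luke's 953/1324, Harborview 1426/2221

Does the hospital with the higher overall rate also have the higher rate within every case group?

Yes

Severe: St. Luke's 384/819 = 46.9%, Harborview 117/375 = 31.2% → St. Luke's
Moderate: St. Luke's 331/660 = 50.2%, Harborview 496/1400 = 35.4% → St. Luke's
Critical: St. Luke's 39/118 = 33.1%, Harborview 47/189 = 24.9% → St. Luke's
Mild: St. Luke's 953/1324 = 72.0%, Harborview 1426/2221 = 64.2% → St. Luke's
Overall: St. Luke's 1707/2921 = 58.4%, Harborview 2086/4185 = 49.8% → St. Luke's
St. Luke's wins overall and in every case group — no reversal.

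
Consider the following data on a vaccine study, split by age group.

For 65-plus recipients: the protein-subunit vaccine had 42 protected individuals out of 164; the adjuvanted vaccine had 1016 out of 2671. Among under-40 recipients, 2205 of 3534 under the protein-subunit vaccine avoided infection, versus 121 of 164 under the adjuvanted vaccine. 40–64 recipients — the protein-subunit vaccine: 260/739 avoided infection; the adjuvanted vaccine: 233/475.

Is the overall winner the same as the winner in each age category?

65-plus: the protein-subunit vaccine 42/164 = 25.6%, the adjuvanted vaccine 1016/2671 = 38.0% → the adjuvanted vaccine
Under-40: the protein-subunit vaccine 2205/3534 = 62.4%, the adjuvanted vaccine 121/164 = 73.8% → the adjuvanted vaccine
40–64: the protein-subunit vaccine 260/739 = 35.2%, the adjuvanted vaccine 233/475 = 49.1% → the adjuvanted vaccine
Overall: the protein-subunit vaccine 2507/4437 = 56.5%, the adjuvanted vaccine 1370/3310 = 41.4% → the protein-subunit vaccine
The adjuvanted vaccine wins each age group but the protein-subunit vaccine wins overall — the comparison reverses. The adjuvanted vaccine's recipients skew toward 65-plus, which has a lower base rate.

No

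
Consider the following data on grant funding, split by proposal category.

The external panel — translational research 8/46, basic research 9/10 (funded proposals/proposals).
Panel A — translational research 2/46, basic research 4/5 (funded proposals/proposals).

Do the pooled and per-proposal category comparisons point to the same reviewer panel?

Yes

Translational research: the external panel 8/46 = 17.4%, Panel A 2/46 = 4.3% → the external panel
Basic research: the external panel 9/10 = 90.0%, Panel A 4/5 = 80.0% → the external panel
Overall: the external panel 17/56 = 30.4%, Panel A 6/51 = 11.8% → the external panel
The external panel wins overall and in every proposal group — no reversal.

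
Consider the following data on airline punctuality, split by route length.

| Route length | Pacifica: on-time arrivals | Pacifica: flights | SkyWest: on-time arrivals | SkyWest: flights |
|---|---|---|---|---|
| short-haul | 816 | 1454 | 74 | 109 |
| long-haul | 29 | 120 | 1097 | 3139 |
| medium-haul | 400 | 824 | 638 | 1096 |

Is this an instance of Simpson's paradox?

Short-haul: Pacifica 816/1454 = 56.1%, SkyWest 74/109 = 67.9% → SkyWest
Long-haul: Pacifica 29/120 = 24.2%, SkyWest 1097/3139 = 34.9% → SkyWest
Medium-haul: Pacifica 400/824 = 48.5%, SkyWest 638/1096 = 58.2% → SkyWest
Overall: Pacifica 1245/2398 = 51.9%, SkyWest 1809/4344 = 41.6% → Pacifica
SkyWest wins each route group but Pacifica wins overall — the comparison reverses. SkyWest's flights skew toward long-haul, which has a lower base rate.

Yes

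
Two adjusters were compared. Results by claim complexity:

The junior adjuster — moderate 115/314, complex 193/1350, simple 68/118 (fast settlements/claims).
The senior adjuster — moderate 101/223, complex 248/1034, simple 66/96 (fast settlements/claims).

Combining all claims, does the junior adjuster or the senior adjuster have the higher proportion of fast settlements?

the senior adjuster

Moderate: the junior adjuster 115/314 = 36.6%, the senior adjuster 101/223 = 45.3% → the senior adjuster
Complex: the junior adjuster 193/1350 = 14.3%, the senior adjuster 248/1034 = 24.0% → the senior adjuster
Simple: the junior adjuster 68/118 = 57.6%, the senior adjuster 66/96 = 68.8% → the senior adjuster
Overall: the junior adjuster 376/1782 = 21.1%, the senior adjuster 415/1353 = 30.7% → the senior adjuster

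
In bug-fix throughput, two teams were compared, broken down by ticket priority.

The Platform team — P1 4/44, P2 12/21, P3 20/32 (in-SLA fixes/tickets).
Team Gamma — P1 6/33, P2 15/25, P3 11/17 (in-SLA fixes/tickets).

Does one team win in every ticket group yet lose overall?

P1: the Platform team 4/44 = 9.1%, Team Gamma 6/33 = 18.2% → Team Gamma
P2: the Platform team 12/21 = 57.1%, Team Gamma 15/25 = 60.0% → Team Gamma
P3: the Platform team 20/32 = 62.5%, Team Gamma 11/17 = 64.7% → Team Gamma
Overall: the Platform team 36/97 = 37.1%, Team Gamma 32/75 = 42.7% → Team Gamma
Team Gamma wins overall and in every ticket group — no reversal.

No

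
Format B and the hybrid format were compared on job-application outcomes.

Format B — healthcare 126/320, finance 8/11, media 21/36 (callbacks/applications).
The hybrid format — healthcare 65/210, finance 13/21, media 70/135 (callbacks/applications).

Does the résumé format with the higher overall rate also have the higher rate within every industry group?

Healthcare: Format B 126/320 = 39.4%, the hybrid format 65/210 = 31.0% → Format B
Finance: Format B 8/11 = 72.7%, the hybrid format 13/21 = 61.9% → Format B
Media: Format B 21/36 = 58.3%, the hybrid format 70/135 = 51.9% → Format B
Overall: Format B 155/367 = 42.2%, the hybrid format 148/366 = 40.4% → Format B
Format B wins overall and in every industry group — no reversal.

Yes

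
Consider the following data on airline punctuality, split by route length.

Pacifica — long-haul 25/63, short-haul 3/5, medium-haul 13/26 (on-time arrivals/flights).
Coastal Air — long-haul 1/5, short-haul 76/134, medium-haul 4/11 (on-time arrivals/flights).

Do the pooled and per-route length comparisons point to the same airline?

No

Long-haul: Pacifica 25/63 = 39.7%, Coastal Air 1/5 = 20.0% → Pacifica
Short-haul: Pacifica 3/5 = 60.0%, Coastal Air 76/134 = 56.7% → Pacifica
Medium-haul: Pacifica 13/26 = 50.0%, Coastal Air 4/11 = 36.4% → Pacifica
Overall: Pacifica 41/94 = 43.6%, Coastal Air 81/150 = 54.0% → Coastal Air
Pacifica wins each route group but Coastal Air wins overall — the comparison reverses. Pacifica's flights skew toward long-haul, which has a lower base rate.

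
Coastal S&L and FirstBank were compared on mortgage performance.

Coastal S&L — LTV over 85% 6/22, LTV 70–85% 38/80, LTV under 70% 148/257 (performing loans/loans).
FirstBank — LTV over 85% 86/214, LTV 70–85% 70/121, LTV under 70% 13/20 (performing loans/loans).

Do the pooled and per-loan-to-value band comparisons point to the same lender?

No

LTV over 85%: Coastal S&L 6/22 = 27.3%, FirstBank 86/214 = 40.2% → FirstBank
LTV 70–85%: Coastal S&L 38/80 = 47.5%, FirstBank 70/121 = 57.9% → FirstBank
LTV under 70%: Coastal S&L 148/257 = 57.6%, FirstBank 13/20 = 65.0% → FirstBank
Overall: Coastal S&L 192/359 = 53.5%, FirstBank 169/355 = 47.6% → Coastal S&L
FirstBank wins each loan-to-value group but Coastal S&L wins overall — the comparison reverses. FirstBank's loans skew toward LTV over 85%, which has a lower base rate.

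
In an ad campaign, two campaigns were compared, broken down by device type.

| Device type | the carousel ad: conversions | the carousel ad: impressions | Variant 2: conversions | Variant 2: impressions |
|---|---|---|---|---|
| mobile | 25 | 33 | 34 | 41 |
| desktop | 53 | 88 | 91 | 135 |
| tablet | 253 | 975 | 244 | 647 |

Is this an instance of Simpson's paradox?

Mobile: the carousel ad 25/33 = 75.8%, Variant 2 34/41 = 82.9% → Variant 2
Desktop: the carousel ad 53/88 = 60.2%, Variant 2 91/135 = 67.4% → Variant 2
Tablet: the carousel ad 253/975 = 25.9%, Variant 2 244/647 = 37.7% → Variant 2
Overall: the carousel ad 331/1096 = 30.2%, Variant 2 369/823 = 44.8% → Variant 2
Variant 2 wins overall and in every device group — no reversal.

No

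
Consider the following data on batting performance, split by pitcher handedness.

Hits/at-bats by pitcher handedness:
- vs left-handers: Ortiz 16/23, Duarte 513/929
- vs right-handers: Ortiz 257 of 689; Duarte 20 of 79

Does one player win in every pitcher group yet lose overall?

Yes

Vs left-handers: Ortiz 16/23 = 69.6%, Duarte 513/929 = 55.2% → Ortiz
Vs right-handers: Ortiz 257/689 = 37.3%, Duarte 20/79 = 25.3% → Ortiz
Overall: Ortiz 273/712 = 38.3%, Duarte 533/1008 = 52.9% → Duarte
Ortiz wins each pitcher group but Duarte wins overall — the comparison reverses. Ortiz's at-bats skew toward vs right-handers, which has a lower base rate.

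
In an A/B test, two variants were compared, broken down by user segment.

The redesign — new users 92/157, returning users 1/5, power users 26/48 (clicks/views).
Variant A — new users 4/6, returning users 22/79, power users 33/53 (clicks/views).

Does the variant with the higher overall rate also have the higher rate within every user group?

New users: the redesign 92/157 = 58.6%, Variant A 4/6 = 66.7% → Variant A
Returning users: the redesign 1/5 = 20.0%, Variant A 22/79 = 27.8% → Variant A
Power users: the redesign 26/48 = 54.2%, Variant A 33/53 = 62.3% → Variant A
Overall: the redesign 119/210 = 56.7%, Variant A 59/138 = 42.8% → the redesign
Variant A wins each user group but the redesign wins overall — the comparison reverses. Variant A's views skew toward returning users, which has a lower base rate.

No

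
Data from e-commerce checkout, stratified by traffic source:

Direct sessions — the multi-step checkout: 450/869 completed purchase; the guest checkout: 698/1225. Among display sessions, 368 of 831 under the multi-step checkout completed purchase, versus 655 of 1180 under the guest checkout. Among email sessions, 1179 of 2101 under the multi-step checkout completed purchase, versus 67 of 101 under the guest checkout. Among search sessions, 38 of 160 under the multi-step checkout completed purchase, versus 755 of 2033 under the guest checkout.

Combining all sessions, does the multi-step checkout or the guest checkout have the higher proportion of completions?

Direct: the multi-step checkout 450/869 = 51.8%, the guest checkout 698/1225 = 57.0% → the guest checkout
Display: the multi-step checkout 368/831 = 44.3%, the guest checkout 655/1180 = 55.5% → the guest checkout
Email: the multi-step checkout 1179/2101 = 56.1%, the guest checkout 67/101 = 66.3% → the guest checkout
Search: the multi-step checkout 38/160 = 23.8%, the guest checkout 755/2033 = 37.1% → the guest checkout
Overall: the multi-step checkout 2035/3961 = 51.4%, the guest checkout 2175/4539 = 47.9% → the multi-step checkout
(The guest checkout wins every traffic group but the multi-step checkout wins overall — the guest checkout's sessions skew toward the low-rate search group.)

the multi-step checkout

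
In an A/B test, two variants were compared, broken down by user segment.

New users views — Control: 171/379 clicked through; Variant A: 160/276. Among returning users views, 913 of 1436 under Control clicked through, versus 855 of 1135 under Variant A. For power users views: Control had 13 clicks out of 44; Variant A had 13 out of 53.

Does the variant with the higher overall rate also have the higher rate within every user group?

No

New users: Control 171/379 = 45.1%, Variant A 160/276 = 58.0% → Variant A
Returning users: Control 913/1436 = 63.6%, Variant A 855/1135 = 75.3% → Variant A
Power users: Control 13/44 = 29.5%, Variant A 13/53 = 24.5% → Control
Overall: Control 1097/1859 = 59.0%, Variant A 1028/1464 = 70.2% → Variant A
Neither sweeps: Control wins 1 of 3 groups, Variant A wins 2. Variant A wins overall but not every group — no Simpson reversal.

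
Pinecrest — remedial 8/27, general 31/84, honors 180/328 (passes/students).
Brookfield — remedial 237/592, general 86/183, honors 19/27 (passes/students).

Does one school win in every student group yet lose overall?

Yes

Remedial: Pinecrest 8/27 = 29.6%, Brookfield 237/592 = 40.0% → Brookfield
General: Pinecrest 31/84 = 36.9%, Brookfield 86/183 = 47.0% → Brookfield
Honors: Pinecrest 180/328 = 54.9%, Brookfield 19/27 = 70.4% → Brookfield
Overall: Pinecrest 219/439 = 49.9%, Brookfield 342/802 = 42.6% → Pinecrest
Brookfield wins each student group but Pinecrest wins overall — the comparison reverses. Brookfield's students skew toward remedial, which has a lower base rate.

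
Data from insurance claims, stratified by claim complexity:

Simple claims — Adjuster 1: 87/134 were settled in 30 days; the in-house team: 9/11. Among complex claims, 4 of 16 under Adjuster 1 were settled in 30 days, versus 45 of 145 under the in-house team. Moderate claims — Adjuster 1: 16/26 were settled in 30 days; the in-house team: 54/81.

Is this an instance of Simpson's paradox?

Simple: Adjuster 1 87/134 = 64.9%, the in-house team 9/11 = 81.8% → the in-house team
Complex: Adjuster 1 4/16 = 25.0%, the in-house team 45/145 = 31.0% → the in-house team
Moderate: Adjuster 1 16/26 = 61.5%, the in-house team 54/81 = 66.7% → the in-house team
Overall: Adjuster 1 107/176 = 60.8%, the in-house team 108/237 = 45.6% → Adjuster 1
The in-house team wins each claim group but Adjuster 1 wins overall — the comparison reverses. The in-house team's claims skew toward complex, which has a lower base rate.

Yes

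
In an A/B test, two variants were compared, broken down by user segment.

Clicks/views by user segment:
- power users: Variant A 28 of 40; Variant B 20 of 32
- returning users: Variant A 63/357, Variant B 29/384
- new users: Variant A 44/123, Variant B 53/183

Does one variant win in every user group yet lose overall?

No

Power users: Variant A 28/40 = 70.0%, Variant B 20/32 = 62.5% → Variant A
Returning users: Variant A 63/357 = 17.6%, Variant B 29/384 = 7.6% → Variant A
New users: Variant A 44/123 = 35.8%, Variant B 53/183 = 29.0% → Variant A
Overall: Variant A 135/520 = 26.0%, Variant B 102/599 = 17.0% → Variant A
Variant A wins overall and in every user group — no reversal.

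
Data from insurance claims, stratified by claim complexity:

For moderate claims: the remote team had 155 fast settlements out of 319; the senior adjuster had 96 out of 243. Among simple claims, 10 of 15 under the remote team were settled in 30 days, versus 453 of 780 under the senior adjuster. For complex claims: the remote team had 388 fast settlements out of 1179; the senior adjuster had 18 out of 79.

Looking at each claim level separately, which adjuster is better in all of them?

the remote team

Moderate: the remote team 155/319 = 48.6%, the senior adjuster 96/243 = 39.5% → the remote team
Simple: the remote team 10/15 = 66.7%, the senior adjuster 453/780 = 58.1% → the remote team
Complex: the remote team 388/1179 = 32.9%, the senior adjuster 18/79 = 22.8% → the remote team
The remote team has the higher rate in all 3 groups.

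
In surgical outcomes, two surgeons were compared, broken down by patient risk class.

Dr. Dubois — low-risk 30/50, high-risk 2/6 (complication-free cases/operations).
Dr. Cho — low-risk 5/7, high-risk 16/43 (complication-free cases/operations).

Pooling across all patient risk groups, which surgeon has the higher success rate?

Low-risk: Dr. Dubois 30/50 = 60.0%, Dr. Cho 5/7 = 71.4% → Dr. Cho
High-risk: Dr. Dubois 2/6 = 33.3%, Dr. Cho 16/43 = 37.2% → Dr. Cho
Overall: Dr. Dubois 32/56 = 57.1%, Dr. Cho 21/50 = 42.0% → Dr. Dubois
(Dr. Cho wins every patient risk group but Dr. Dubois wins overall — Dr. Cho's operations skew toward the low-rate high-risk group.)

Dr. Dubois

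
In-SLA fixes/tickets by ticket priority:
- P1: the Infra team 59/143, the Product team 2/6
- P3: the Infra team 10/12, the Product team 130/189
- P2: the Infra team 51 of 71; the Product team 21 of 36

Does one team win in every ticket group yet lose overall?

P1: the Infra team 59/143 = 41.3%, the Product team 2/6 = 33.3% → the Infra team
P3: the Infra team 10/12 = 83.3%, the Product team 130/189 = 68.8% → the Infra team
P2: the Infra team 51/71 = 71.8%, the Product team 21/36 = 58.3% → the Infra team
Overall: the Infra team 120/226 = 53.1%, the Product team 153/231 = 66.2% → the Product team
The Infra team wins each ticket group but the Product team wins overall — the comparison reverses. The Infra team's tickets skew toward P1, which has a lower base rate.

Yes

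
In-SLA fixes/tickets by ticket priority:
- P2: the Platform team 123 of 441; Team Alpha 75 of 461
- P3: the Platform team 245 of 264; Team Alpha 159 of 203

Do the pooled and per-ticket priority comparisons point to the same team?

Yes

P2: the Platform team 123/441 = 27.9%, Team Alpha 75/461 = 16.3% → the Platform team
P3: the Platform team 245/264 = 92.8%, Team Alpha 159/203 = 78.3% → the Platform team
Overall: the Platform team 368/705 = 52.2%, Team Alpha 234/664 = 35.2% → the Platform team
The Platform team wins overall and in every ticket group — no reversal.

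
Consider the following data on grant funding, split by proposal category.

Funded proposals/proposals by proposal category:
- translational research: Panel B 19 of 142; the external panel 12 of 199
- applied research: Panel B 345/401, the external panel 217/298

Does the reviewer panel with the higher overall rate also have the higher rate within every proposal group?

Translational research: Panel B 19/142 = 13.4%, the external panel 12/199 = 6.0% → Panel B
Applied research: Panel B 345/401 = 86.0%, the external panel 217/298 = 72.8% → Panel B
Overall: Panel B 364/543 = 67.0%, the external panel 229/497 = 46.1% → Panel B
Panel B wins overall and in every proposal group — no reversal.

Yes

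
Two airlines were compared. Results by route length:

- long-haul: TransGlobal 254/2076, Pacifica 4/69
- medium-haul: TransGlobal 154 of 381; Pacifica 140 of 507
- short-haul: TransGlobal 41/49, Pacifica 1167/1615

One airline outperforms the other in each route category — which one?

TransGlobal

Long-haul: TransGlobal 254/2076 = 12.2%, Pacifica 4/69 = 5.8% → TransGlobal
Medium-haul: TransGlobal 154/381 = 40.4%, Pacifica 140/507 = 27.6% → TransGlobal
Short-haul: TransGlobal 41/49 = 83.7%, Pacifica 1167/1615 = 72.3% → TransGlobal
TransGlobal has the higher rate in all 3 groups.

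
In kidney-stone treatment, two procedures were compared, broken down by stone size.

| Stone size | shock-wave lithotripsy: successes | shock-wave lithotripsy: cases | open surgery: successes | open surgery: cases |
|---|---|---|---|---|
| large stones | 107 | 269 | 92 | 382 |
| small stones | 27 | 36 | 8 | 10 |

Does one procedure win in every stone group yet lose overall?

Large stones: shock-wave lithotripsy 107/269 = 39.8%, open surgery 92/382 = 24.1% → shock-wave lithotripsy
Small stones: shock-wave lithotripsy 27/36 = 75.0%, open surgery 8/10 = 80.0% → open surgery
Overall: shock-wave lithotripsy 134/305 = 43.9%, open surgery 100/392 = 25.5% → shock-wave lithotripsy
Neither sweeps: shock-wave lithotripsy wins 1 of 2 groups, open surgery wins 1. Shock-wave lithotripsy wins overall but not every group — no Simpson reversal.

No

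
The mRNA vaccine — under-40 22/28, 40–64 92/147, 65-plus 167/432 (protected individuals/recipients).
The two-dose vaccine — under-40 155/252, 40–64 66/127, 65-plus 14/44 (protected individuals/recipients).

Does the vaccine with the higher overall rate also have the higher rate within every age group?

Under-40: the mRNA vaccine 22/28 = 78.6%, the two-dose vaccine 155/252 = 61.5% → the mRNA vaccine
40–64: the mRNA vaccine 92/147 = 62.6%, the two-dose vaccine 66/127 = 52.0% → the mRNA vaccine
65-plus: the mRNA vaccine 167/432 = 38.7%, the two-dose vaccine 14/44 = 31.8% → the mRNA vaccine
Overall: the mRNA vaccine 281/607 = 46.3%, the two-dose vaccine 235/423 = 55.6% → the two-dose vaccine
The mRNA vaccine wins each age group but the two-dose vaccine wins overall — the comparison reverses. The mRNA vaccine's recipients skew toward 65-plus, which has a lower base rate.

No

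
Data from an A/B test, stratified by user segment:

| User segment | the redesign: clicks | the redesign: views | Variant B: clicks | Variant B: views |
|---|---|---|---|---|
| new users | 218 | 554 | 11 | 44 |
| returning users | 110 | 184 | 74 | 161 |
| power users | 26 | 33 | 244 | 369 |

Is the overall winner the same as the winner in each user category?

New users: the redesign 218/554 = 39.4%, Variant B 11/44 = 25.0% → the redesign
Returning users: the redesign 110/184 = 59.8%, Variant B 74/161 = 46.0% → the redesign
Power users: the redesign 26/33 = 78.8%, Variant B 244/369 = 66.1% → the redesign
Overall: the redesign 354/771 = 45.9%, Variant B 329/574 = 57.3% → Variant B
The redesign wins each user group but Variant B wins overall — the comparison reverses. The redesign's views skew toward new users, which has a lower base rate.

No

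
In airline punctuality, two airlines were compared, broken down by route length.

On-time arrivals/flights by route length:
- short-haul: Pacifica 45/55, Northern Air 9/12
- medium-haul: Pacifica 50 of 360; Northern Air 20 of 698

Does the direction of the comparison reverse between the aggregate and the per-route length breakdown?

Short-haul: Pacifica 45/55 = 81.8%, Northern Air 9/12 = 75.0% → Pacifica
Medium-haul: Pacifica 50/360 = 13.9%, Northern Air 20/698 = 2.9% → Pacifica
Overall: Pacifica 95/415 = 22.9%, Northern Air 29/710 = 4.1% → Pacifica
Pacifica wins overall and in every route group — no reversal.

No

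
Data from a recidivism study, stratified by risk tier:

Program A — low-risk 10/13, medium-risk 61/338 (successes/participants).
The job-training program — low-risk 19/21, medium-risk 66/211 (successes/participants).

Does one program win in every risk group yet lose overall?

No

Low-risk: Program A 10/13 = 76.9%, the job-training program 19/21 = 90.5% → the job-training program
Medium-risk: Program A 61/338 = 18.0%, the job-training program 66/211 = 31.3% → the job-training program
Overall: Program A 71/351 = 20.2%, the job-training program 85/232 = 36.6% → the job-training program
The job-training program wins overall and in every risk group — no reversal.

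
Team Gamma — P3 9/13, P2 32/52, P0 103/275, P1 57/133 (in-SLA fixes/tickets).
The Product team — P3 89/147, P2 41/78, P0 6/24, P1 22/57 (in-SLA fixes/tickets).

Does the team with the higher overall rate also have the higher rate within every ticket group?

P3: Team Gamma 9/13 = 69.2%, the Product team 89/147 = 60.5% → Team Gamma
P2: Team Gamma 32/52 = 61.5%, the Product team 41/78 = 52.6% → Team Gamma
P0: Team Gamma 103/275 = 37.5%, the Product team 6/24 = 25.0% → Team Gamma
P1: Team Gamma 57/133 = 42.9%, the Product team 22/57 = 38.6% → Team Gamma
Overall: Team Gamma 201/473 = 42.5%, the Product team 158/306 = 51.6% → the Product team
Team Gamma wins each ticket group but the Product team wins overall — the comparison reverses. Team Gamma's tickets skew toward P0, which has a lower base rate.

No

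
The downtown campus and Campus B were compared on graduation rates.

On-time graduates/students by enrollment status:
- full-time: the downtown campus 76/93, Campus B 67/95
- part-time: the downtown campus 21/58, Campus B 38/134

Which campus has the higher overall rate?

the downtown campus

Full-time: the downtown campus 76/93 = 81.7%, Campus B 67/95 = 70.5% → the downtown campus
Part-time: the downtown campus 21/58 = 36.2%, Campus B 38/134 = 28.4% → the downtown campus
Overall: the downtown campus 97/151 = 64.2%, Campus B 105/229 = 45.9% → the downtown campus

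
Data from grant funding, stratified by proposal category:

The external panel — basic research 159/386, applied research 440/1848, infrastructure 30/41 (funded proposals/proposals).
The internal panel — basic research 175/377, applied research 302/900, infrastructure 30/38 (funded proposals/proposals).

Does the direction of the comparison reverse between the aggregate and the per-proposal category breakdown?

No

Basic research: the external panel 159/386 = 41.2%, the internal panel 175/377 = 46.4% → the internal panel
Applied research: the external panel 440/1848 = 23.8%, the internal panel 302/900 = 33.6% → the internal panel
Infrastructure: the external panel 30/41 = 73.2%, the internal panel 30/38 = 78.9% → the internal panel
Overall: the external panel 629/2275 = 27.6%, the internal panel 507/1315 = 38.6% → the internal panel
The internal panel wins overall and in every proposal group — no reversal.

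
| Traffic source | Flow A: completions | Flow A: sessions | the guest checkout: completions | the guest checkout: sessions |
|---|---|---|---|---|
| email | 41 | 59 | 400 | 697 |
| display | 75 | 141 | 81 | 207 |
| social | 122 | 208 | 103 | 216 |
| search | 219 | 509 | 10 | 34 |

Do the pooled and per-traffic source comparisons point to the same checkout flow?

Email: Flow A 41/59 = 69.5%, the guest checkout 400/697 = 57.4% → Flow A
Display: Flow A 75/141 = 53.2%, the guest checkout 81/207 = 39.1% → Flow A
Social: Flow A 122/208 = 58.7%, the guest checkout 103/216 = 47.7% → Flow A
Search: Flow A 219/509 = 43.0%, the guest checkout 10/34 = 29.4% → Flow A
Overall: Flow A 457/917 = 49.8%, the guest checkout 594/1154 = 51.5% → the guest checkout
Flow A wins each traffic group but the guest checkout wins overall — the comparison reverses. Flow A's sessions skew toward search, which has a lower base rate.

No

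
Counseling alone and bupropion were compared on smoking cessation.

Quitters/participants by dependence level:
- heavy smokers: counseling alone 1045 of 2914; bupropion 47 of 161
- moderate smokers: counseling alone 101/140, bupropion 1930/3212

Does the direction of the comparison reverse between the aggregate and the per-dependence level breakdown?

Heavy smokers: counseling alone 1045/2914 = 35.9%, bupropion 47/161 = 29.2% → counseling alone
Moderate smokers: counseling alone 101/140 = 72.1%, bupropion 1930/3212 = 60.1% → counseling alone
Overall: counseling alone 1146/3054 = 37.5%, bupropion 1977/3373 = 58.6% → bupropion
Counseling alone wins each dependence group but bupropion wins overall — the comparison reverses. Counseling alone's participants skew toward heavy smokers, which has a lower base rate.

Yes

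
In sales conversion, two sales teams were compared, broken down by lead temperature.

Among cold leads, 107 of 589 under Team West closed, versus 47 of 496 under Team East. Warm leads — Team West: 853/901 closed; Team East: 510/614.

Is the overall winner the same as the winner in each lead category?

Yes

Cold: Team West 107/589 = 18.2%, Team East 47/496 = 9.5% → Team West
Warm: Team West 853/901 = 94.7%, Team East 510/614 = 83.1% → Team West
Overall: Team West 960/1490 = 64.4%, Team East 557/1110 = 50.2% → Team West
Team West wins overall and in every lead group — no reversal.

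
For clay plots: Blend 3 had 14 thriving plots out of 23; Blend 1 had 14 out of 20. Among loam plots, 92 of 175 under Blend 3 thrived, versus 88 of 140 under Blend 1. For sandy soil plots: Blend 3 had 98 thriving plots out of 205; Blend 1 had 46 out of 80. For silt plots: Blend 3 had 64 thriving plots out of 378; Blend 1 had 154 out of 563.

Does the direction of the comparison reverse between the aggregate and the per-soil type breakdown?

No

Clay: Blend 3 14/23 = 60.9%, Blend 1 14/20 = 70.0% → Blend 1
Loam: Blend 3 92/175 = 52.6%, Blend 1 88/140 = 62.9% → Blend 1
Sandy soil: Blend 3 98/205 = 47.8%, Blend 1 46/80 = 57.5% → Blend 1
Silt: Blend 3 64/378 = 16.9%, Blend 1 154/563 = 27.4% → Blend 1
Overall: Blend 3 268/781 = 34.3%, Blend 1 302/803 = 37.6% → Blend 1
Blend 1 wins overall and in every soil group — no reversal.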